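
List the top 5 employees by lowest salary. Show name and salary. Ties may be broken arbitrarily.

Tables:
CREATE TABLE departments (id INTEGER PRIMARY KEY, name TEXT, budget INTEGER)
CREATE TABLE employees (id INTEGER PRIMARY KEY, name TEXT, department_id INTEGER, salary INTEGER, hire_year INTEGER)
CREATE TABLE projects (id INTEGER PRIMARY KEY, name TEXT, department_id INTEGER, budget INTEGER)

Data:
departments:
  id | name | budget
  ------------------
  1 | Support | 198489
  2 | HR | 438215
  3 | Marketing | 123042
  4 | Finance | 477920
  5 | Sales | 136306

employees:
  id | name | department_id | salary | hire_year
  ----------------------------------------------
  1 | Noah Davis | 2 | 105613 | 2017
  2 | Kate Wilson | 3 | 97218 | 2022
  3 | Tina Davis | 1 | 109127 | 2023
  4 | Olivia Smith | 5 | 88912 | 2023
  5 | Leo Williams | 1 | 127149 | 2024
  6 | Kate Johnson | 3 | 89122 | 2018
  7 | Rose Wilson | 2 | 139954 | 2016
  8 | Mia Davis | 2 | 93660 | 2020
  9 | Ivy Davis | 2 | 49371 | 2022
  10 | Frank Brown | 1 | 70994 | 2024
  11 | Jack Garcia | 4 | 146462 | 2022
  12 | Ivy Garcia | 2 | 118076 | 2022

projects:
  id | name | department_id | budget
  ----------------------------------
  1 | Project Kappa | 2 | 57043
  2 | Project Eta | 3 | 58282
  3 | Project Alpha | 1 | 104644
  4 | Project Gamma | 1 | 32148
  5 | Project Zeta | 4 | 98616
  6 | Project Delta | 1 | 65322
SELECT name, salary FROM employees ORDER BY salary ASC LIMIT 5

Execution result:
name | salary
Ivy Davis | 49371
Frank Brown | 70994
Olivia Smith | 88912
Kate Johnson | 89122
Mia Davis | 93660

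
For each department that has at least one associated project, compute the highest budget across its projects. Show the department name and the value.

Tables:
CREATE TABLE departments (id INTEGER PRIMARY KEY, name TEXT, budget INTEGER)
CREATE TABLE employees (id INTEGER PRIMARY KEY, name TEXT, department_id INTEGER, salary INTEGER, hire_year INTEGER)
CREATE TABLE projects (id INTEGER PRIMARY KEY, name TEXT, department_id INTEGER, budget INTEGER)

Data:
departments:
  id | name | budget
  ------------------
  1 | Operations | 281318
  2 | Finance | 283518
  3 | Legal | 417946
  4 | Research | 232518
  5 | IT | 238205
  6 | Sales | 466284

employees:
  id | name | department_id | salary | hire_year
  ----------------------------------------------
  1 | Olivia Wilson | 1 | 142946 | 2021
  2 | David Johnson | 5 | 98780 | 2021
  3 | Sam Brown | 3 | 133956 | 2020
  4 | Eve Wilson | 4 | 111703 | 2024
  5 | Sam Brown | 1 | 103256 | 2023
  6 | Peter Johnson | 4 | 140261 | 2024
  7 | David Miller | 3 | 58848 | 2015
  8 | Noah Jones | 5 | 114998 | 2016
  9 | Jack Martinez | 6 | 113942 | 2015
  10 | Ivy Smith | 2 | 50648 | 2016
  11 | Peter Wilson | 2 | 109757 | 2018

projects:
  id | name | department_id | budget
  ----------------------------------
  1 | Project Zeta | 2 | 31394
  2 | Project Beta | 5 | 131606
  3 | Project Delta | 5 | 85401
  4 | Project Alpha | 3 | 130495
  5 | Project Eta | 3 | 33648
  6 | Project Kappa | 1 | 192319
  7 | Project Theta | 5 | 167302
SELECT p.name, MAX(c.budget) AS max_budget FROM projects c JOIN departments p ON c.department_id = p.id GROUP BY p.id, p.name

Execution result:
name | max_budget
Operations | 192319
Finance | 31394
Legal | 130495
IT | 167302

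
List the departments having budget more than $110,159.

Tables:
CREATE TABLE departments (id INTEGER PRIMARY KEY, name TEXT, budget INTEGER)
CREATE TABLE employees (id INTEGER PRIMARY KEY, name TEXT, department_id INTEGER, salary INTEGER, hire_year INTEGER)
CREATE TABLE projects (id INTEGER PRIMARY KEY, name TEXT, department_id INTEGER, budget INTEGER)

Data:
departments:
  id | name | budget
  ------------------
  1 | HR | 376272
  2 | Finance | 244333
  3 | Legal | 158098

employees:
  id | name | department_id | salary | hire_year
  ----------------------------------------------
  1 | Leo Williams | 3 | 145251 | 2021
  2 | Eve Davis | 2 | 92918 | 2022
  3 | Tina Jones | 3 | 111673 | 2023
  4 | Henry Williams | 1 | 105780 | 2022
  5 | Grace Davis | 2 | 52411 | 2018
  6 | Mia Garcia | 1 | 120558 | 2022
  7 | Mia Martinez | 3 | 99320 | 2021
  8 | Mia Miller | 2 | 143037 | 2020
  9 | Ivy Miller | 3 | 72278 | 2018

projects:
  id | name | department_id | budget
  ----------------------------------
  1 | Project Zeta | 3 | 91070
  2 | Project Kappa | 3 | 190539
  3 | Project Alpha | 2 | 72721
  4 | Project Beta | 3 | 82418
SELECT name, budget FROM departments WHERE budget > 110159

Execution result:
name | budget
HR | 376272
Finance | 244333
Legal | 158098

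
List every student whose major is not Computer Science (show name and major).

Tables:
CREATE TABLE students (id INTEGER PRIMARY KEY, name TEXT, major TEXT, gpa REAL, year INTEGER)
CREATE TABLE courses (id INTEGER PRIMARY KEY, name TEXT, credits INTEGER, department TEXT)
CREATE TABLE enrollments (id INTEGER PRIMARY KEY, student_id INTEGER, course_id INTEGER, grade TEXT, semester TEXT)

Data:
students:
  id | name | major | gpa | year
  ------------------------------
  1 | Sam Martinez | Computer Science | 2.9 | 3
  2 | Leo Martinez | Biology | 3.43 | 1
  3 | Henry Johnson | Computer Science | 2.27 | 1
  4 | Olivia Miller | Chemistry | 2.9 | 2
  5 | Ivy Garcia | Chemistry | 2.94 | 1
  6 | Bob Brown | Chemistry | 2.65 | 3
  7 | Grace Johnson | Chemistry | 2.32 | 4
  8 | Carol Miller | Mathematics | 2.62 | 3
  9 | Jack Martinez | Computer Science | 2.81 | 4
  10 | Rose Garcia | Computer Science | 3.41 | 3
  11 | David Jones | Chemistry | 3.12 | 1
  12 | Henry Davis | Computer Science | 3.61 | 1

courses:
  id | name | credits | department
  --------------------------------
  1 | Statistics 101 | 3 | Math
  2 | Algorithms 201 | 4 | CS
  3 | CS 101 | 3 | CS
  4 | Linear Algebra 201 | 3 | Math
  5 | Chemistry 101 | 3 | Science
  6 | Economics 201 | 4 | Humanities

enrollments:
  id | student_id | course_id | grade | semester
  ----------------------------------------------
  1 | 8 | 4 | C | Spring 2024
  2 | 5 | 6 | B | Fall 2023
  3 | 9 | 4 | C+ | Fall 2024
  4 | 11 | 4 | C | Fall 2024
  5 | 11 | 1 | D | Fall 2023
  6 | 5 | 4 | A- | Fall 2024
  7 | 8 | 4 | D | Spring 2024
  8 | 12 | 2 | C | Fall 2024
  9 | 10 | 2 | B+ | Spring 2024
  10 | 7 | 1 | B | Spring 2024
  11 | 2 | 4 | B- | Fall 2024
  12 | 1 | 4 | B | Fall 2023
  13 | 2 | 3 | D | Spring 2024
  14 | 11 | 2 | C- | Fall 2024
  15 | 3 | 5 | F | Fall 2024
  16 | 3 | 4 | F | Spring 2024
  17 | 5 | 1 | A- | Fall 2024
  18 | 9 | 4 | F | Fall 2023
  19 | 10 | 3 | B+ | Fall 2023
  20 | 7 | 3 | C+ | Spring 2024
SELECT name, major FROM students WHERE major <> 'Computer Science'

Execution result:
name | major
Leo Martinez | Biology
Olivia Miller | Chemistry
Ivy Garcia | Chemistry
Bob Brown | Chemistry
Grace Johnson | Chemistry
Carol Miller | Mathematics
David Jones | Chemistry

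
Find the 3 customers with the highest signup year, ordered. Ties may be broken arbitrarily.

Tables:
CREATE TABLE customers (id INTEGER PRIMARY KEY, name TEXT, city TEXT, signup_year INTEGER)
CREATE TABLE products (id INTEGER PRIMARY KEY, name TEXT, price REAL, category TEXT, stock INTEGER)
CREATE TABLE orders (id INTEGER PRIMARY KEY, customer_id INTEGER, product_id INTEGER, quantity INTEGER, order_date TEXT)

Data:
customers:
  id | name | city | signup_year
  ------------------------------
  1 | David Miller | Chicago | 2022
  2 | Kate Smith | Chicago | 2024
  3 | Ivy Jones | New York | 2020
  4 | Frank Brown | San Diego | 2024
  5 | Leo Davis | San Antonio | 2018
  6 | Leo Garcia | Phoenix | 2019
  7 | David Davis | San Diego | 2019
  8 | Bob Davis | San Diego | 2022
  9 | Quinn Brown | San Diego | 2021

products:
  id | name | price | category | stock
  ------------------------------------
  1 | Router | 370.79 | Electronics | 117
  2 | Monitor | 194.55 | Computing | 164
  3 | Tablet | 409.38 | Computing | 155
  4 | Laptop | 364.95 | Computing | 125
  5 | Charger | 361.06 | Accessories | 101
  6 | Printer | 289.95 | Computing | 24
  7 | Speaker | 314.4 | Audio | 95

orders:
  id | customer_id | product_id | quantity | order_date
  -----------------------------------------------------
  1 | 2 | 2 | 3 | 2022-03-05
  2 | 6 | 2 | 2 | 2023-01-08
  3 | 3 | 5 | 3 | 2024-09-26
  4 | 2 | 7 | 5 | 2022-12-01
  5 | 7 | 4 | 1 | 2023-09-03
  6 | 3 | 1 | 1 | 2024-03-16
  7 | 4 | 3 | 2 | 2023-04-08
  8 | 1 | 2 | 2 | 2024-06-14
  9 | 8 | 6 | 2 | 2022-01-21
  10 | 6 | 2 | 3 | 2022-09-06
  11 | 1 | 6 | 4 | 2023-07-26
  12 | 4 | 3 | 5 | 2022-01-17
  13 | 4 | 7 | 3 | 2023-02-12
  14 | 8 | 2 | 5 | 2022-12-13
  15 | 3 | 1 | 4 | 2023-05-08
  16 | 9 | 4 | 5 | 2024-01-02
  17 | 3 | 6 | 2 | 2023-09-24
SELECT name, signup_year FROM customers ORDER BY signup_year DESC LIMIT 3

Execution result:
name | signup_year
Kate Smith | 2024
Frank Brown | 2024
David Miller | 2022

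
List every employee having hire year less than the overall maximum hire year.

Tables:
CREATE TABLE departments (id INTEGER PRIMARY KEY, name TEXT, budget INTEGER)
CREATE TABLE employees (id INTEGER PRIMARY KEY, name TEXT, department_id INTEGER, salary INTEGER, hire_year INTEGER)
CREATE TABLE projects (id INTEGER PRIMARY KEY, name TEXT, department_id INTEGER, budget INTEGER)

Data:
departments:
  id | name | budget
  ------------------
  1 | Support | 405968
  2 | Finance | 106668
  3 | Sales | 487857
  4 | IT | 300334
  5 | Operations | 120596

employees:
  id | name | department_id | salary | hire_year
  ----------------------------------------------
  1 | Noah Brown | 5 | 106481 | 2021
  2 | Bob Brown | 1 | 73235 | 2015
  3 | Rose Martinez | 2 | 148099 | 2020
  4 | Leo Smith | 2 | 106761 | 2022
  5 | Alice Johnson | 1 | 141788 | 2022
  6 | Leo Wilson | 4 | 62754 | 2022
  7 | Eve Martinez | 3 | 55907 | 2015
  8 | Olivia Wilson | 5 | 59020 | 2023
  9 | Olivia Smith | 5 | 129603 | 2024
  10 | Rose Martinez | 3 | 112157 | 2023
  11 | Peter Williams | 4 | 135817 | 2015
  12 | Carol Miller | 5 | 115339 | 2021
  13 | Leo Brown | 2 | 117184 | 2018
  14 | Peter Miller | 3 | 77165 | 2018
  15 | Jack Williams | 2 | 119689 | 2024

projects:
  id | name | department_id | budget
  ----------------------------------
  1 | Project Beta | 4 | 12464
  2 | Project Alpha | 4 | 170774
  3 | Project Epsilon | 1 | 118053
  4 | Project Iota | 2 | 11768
SELECT name, hire_year FROM employees WHERE hire_year < (SELECT MAX(hire_year) FROM employees)

Execution result:
name | hire_year
Noah Brown | 2021
Bob Brown | 2015
Rose Martinez | 2020
Leo Smith | 2022
Alice Johnson | 2022
Leo Wilson | 2022
Eve Martinez | 2015
Olivia Wilson | 2023
Rose Martinez | 2023
Peter Williams | 2015
Carol Miller | 2021
Leo Brown | 2018
Peter Miller | 2018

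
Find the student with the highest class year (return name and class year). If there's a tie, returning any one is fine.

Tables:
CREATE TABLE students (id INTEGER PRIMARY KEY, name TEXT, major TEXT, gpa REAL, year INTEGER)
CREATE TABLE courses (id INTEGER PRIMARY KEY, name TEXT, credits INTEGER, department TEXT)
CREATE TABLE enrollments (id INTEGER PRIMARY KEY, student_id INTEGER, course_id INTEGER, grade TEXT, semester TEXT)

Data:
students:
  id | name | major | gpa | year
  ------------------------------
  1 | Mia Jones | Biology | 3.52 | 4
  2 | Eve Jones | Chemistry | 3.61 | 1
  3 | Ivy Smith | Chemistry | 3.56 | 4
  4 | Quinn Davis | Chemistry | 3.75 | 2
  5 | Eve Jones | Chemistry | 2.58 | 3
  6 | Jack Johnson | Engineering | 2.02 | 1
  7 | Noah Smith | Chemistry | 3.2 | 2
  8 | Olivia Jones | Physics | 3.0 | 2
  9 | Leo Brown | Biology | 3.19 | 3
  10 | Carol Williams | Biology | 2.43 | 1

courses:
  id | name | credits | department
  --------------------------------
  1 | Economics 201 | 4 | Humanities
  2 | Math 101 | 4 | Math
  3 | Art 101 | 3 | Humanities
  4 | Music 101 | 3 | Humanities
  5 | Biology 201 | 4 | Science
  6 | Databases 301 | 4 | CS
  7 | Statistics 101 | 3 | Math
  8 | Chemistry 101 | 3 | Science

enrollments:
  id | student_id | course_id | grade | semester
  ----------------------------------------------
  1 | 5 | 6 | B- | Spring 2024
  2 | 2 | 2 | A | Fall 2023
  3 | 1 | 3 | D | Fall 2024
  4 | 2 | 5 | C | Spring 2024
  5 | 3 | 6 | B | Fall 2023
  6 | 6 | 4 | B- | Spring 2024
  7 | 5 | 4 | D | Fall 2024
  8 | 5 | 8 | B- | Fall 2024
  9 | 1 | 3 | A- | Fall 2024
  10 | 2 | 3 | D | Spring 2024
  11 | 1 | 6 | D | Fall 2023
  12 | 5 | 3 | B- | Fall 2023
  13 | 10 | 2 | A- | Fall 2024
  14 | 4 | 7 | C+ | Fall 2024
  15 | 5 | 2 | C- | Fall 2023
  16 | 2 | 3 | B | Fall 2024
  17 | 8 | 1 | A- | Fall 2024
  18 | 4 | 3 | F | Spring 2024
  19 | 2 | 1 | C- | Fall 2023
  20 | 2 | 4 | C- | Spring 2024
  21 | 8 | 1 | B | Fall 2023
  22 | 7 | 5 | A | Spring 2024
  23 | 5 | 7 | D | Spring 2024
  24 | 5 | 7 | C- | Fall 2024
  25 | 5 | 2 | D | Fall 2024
SELECT name, year FROM students ORDER BY year DESC LIMIT 1

Execution result:
name | year
Mia Jones | 4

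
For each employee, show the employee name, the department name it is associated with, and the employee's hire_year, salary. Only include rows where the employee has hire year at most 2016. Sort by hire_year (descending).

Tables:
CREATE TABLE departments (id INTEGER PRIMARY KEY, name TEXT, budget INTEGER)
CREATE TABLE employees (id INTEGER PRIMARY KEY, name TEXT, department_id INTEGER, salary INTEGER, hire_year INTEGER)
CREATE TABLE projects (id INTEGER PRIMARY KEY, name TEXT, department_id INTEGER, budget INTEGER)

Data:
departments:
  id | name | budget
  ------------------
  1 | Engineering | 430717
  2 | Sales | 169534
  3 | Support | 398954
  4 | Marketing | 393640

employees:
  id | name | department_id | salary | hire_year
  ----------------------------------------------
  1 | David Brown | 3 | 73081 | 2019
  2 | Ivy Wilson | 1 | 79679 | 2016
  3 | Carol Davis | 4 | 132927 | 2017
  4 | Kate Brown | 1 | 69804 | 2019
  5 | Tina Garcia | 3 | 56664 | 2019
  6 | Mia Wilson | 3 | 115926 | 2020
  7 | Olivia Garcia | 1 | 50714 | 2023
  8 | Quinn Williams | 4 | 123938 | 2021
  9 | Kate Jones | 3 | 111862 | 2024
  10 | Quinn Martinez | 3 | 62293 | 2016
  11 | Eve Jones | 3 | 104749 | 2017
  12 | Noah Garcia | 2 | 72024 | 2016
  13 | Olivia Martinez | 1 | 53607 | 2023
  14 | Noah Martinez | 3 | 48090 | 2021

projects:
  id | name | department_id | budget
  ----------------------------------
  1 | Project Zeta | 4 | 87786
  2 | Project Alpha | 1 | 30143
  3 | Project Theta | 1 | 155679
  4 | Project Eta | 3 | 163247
SELECT c.name, p.name AS department, c.hire_year, c.salary FROM employees c JOIN departments p ON c.department_id = p.id WHERE c.hire_year <= 2016 ORDER BY c.hire_year DESC

Execution result:
name | department | hire_year | salary
Ivy Wilson | Engineering | 2016 | 79679
Quinn Martinez | Support | 2016 | 62293
Noah Garcia | Sales | 2016 | 72024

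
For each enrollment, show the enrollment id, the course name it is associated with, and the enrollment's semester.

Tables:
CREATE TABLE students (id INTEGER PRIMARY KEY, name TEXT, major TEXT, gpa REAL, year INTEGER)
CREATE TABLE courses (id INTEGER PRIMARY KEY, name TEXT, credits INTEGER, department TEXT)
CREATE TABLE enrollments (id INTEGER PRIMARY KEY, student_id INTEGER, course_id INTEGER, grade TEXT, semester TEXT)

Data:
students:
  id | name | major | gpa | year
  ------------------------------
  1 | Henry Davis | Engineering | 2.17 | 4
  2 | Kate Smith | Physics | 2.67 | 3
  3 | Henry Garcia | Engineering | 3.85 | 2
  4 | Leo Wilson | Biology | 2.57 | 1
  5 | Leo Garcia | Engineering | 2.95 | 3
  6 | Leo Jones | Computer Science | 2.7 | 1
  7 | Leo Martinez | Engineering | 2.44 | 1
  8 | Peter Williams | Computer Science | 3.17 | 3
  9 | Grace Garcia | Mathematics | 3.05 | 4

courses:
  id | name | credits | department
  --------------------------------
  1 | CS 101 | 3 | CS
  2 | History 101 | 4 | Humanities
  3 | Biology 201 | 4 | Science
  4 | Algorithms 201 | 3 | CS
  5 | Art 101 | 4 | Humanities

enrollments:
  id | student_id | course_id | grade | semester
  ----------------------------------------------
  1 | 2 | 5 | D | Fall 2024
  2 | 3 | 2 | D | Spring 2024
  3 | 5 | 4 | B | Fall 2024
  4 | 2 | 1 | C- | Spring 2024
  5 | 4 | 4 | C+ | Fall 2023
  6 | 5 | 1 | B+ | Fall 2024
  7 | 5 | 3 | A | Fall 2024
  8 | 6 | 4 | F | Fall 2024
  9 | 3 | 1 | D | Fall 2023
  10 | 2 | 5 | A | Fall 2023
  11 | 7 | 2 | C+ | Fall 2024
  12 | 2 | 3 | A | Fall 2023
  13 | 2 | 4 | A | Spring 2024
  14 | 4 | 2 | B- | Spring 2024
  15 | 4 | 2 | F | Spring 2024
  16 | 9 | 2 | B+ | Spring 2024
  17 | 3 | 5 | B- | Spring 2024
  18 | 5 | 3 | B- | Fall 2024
SELECT c.id, p.name AS course, c.semester FROM enrollments c JOIN courses p ON c.course_id = p.id

Execution result:
id | course | semester
1 | Art 101 | Fall 2024
2 | History 101 | Spring 2024
3 | Algorithms 201 | Fall 2024
4 | CS 101 | Spring 2024
5 | Algorithms 201 | Fall 2023
6 | CS 101 | Fall 2024
7 | Biology 201 | Fall 2024
8 | Algorithms 201 | Fall 2024
9 | CS 101 | Fall 2023
10 | Art 101 | Fall 2023
11 | History 101 | Fall 2024
12 | Biology 201 | Fall 2023
13 | Algorithms 201 | Spring 2024
14 | History 101 | Spring 2024
15 | History 101 | Spring 2024
16 | History 101 | Spring 2024
17 | Art 101 | Spring 2024
18 | Biology 201 | Fall 2024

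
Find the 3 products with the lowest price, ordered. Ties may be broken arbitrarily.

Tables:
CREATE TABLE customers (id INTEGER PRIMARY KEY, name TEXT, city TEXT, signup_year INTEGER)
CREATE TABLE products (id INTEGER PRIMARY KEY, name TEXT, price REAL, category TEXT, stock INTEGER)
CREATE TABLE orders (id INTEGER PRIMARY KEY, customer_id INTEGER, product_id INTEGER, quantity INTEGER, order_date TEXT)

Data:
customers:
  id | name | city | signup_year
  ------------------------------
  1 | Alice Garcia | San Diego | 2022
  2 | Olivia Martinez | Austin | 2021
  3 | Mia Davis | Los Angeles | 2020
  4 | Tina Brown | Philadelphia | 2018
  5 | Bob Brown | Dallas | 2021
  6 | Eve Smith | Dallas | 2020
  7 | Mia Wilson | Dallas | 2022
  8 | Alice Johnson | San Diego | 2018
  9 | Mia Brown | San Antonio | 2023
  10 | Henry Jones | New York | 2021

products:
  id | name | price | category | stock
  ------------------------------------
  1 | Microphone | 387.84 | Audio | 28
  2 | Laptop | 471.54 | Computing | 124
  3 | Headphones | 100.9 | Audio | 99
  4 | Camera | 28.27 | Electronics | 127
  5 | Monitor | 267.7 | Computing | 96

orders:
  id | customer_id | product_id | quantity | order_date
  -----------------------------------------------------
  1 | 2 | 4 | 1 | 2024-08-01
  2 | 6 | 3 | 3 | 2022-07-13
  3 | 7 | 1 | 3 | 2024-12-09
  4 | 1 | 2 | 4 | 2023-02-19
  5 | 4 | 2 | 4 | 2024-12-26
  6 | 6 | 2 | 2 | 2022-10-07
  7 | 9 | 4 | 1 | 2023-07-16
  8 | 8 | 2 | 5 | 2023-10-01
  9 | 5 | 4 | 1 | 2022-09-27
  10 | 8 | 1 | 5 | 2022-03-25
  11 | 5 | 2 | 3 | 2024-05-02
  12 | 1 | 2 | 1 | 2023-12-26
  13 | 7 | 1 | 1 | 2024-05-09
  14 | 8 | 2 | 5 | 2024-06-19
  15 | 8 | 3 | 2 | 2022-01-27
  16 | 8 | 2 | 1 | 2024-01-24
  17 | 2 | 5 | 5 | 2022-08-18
SELECT name, price FROM products ORDER BY price ASC LIMIT 3

Execution result:
name | price
Camera | 28.27
Headphones | 100.90
Monitor | 267.70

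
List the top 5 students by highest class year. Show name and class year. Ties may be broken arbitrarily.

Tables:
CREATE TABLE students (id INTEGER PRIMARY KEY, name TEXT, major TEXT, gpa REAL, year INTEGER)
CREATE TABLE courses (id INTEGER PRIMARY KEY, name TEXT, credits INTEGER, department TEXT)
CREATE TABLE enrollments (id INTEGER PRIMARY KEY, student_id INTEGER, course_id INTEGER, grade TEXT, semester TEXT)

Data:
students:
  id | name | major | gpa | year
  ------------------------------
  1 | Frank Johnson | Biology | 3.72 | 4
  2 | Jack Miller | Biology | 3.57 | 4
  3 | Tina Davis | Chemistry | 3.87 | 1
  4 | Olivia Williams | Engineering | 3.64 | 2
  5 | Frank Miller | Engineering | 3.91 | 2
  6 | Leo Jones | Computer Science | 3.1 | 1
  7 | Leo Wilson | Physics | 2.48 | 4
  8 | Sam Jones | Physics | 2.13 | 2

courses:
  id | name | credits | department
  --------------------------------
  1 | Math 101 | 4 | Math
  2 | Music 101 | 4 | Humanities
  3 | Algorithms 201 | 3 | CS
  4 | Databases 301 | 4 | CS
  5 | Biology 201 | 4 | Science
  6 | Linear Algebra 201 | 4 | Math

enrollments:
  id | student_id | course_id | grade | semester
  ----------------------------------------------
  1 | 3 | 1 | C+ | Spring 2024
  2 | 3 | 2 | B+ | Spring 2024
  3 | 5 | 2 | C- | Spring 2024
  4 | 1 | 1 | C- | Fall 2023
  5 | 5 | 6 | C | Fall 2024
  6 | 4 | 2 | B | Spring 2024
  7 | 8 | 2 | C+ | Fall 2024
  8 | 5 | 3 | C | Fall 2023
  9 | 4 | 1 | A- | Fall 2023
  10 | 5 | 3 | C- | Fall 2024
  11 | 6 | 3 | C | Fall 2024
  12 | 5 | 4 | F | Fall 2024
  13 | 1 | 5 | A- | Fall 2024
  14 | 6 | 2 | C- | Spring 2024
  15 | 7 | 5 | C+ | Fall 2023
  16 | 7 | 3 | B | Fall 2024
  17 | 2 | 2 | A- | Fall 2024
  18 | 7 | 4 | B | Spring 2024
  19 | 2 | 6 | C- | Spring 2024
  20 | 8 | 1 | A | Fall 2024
SELECT name, year FROM students ORDER BY year DESC LIMIT 5

Execution result:
name | year
Frank Johnson | 4
Jack Miller | 4
Leo Wilson | 4
Olivia Williams | 2
Frank Miller | 2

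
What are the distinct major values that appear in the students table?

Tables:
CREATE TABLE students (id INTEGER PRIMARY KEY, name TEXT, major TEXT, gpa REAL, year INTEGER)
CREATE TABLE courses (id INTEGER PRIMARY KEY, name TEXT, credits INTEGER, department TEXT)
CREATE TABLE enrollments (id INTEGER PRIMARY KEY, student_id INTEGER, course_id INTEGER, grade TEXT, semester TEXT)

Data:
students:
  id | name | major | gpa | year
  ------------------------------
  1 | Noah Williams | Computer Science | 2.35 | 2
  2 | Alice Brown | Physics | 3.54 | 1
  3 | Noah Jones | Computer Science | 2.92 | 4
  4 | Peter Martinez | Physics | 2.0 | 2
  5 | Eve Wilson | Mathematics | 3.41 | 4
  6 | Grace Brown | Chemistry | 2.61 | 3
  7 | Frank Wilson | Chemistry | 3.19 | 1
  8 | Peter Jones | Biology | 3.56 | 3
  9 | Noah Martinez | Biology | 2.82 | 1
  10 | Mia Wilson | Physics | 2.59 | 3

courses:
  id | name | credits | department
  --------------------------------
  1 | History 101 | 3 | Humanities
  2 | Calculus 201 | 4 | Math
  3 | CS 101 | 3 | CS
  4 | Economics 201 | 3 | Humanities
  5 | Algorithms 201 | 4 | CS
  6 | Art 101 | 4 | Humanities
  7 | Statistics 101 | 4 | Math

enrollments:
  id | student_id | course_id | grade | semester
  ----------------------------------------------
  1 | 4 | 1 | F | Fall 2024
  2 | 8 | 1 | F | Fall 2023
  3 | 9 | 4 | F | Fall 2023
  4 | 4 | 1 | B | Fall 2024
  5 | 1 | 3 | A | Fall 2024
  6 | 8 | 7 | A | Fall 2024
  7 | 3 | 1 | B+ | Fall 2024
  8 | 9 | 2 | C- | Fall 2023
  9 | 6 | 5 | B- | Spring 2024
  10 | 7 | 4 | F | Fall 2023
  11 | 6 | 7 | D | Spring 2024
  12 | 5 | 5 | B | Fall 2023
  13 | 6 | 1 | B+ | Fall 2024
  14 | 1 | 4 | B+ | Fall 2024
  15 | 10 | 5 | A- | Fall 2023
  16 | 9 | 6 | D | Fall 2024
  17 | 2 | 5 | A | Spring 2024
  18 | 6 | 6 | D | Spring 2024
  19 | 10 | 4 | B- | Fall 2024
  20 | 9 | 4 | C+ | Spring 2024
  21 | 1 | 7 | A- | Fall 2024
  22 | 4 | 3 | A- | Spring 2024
SELECT DISTINCT major FROM students

Execution result:
major
Computer Science
Physics
Mathematics
Chemistry
Biology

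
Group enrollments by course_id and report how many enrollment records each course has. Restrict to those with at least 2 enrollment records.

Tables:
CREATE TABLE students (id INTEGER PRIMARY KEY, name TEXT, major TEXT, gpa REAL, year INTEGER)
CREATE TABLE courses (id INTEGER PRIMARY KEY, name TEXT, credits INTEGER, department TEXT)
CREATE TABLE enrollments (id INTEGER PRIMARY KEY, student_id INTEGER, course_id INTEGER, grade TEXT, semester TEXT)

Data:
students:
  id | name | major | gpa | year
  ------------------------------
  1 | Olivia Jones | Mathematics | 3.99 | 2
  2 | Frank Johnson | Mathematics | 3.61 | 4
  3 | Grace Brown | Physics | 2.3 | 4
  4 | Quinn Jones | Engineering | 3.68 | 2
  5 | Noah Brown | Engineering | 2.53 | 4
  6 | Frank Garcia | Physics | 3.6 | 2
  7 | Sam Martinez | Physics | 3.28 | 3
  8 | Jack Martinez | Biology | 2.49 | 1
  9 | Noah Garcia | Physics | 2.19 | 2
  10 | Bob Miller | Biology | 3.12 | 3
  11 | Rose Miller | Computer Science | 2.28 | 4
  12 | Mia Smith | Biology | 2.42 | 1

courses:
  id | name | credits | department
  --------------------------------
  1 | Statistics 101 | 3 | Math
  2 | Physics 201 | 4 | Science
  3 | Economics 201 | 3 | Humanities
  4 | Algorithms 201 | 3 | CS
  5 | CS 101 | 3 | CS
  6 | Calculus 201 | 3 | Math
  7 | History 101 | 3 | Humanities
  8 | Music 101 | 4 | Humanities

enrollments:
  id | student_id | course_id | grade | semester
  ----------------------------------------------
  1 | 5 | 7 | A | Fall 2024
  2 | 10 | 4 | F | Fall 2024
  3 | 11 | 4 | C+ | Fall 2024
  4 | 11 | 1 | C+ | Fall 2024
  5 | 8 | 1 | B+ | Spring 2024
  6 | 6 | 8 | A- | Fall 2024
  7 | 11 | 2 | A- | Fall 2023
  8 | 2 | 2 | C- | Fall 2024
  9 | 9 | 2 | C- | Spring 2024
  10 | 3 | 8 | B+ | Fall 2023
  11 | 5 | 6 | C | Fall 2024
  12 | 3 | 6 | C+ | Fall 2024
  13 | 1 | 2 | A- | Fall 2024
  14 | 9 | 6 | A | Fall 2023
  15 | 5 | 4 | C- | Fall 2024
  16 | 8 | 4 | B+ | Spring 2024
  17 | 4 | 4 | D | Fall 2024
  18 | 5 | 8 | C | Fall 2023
SELECT course_id, COUNT(*) AS enrollment_count FROM enrollments GROUP BY course_id HAVING COUNT(*) >= 2

Execution result:
course_id | enrollment_count
1 | 2
2 | 4
4 | 5
6 | 3
8 | 3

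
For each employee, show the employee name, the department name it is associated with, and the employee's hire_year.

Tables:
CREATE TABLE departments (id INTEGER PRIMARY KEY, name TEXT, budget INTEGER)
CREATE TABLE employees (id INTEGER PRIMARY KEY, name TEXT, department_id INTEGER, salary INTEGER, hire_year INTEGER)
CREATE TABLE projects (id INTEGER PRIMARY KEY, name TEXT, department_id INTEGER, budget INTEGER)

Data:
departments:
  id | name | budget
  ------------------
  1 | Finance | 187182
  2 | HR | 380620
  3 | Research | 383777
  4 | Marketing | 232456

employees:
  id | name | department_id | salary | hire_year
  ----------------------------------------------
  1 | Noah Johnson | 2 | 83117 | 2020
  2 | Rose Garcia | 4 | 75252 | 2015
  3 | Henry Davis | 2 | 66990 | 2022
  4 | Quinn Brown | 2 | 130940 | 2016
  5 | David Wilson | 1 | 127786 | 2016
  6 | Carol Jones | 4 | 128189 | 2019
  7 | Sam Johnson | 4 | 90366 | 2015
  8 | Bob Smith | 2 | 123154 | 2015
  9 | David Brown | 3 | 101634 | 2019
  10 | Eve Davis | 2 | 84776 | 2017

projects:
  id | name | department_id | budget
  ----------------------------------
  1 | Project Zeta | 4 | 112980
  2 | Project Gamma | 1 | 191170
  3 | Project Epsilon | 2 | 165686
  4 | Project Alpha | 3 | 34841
SELECT c.name, p.name AS department, c.hire_year FROM employees c JOIN departments p ON c.department_id = p.id

Execution result:
name | department | hire_year
Noah Johnson | HR | 2020
Rose Garcia | Marketing | 2015
Henry Davis | HR | 2022
Quinn Brown | HR | 2016
David Wilson | Finance | 2016
Carol Jones | Marketing | 2019
Sam Johnson | Marketing | 2015
Bob Smith | HR | 2015
David Brown | Research | 2019
Eve Davis | HR | 2017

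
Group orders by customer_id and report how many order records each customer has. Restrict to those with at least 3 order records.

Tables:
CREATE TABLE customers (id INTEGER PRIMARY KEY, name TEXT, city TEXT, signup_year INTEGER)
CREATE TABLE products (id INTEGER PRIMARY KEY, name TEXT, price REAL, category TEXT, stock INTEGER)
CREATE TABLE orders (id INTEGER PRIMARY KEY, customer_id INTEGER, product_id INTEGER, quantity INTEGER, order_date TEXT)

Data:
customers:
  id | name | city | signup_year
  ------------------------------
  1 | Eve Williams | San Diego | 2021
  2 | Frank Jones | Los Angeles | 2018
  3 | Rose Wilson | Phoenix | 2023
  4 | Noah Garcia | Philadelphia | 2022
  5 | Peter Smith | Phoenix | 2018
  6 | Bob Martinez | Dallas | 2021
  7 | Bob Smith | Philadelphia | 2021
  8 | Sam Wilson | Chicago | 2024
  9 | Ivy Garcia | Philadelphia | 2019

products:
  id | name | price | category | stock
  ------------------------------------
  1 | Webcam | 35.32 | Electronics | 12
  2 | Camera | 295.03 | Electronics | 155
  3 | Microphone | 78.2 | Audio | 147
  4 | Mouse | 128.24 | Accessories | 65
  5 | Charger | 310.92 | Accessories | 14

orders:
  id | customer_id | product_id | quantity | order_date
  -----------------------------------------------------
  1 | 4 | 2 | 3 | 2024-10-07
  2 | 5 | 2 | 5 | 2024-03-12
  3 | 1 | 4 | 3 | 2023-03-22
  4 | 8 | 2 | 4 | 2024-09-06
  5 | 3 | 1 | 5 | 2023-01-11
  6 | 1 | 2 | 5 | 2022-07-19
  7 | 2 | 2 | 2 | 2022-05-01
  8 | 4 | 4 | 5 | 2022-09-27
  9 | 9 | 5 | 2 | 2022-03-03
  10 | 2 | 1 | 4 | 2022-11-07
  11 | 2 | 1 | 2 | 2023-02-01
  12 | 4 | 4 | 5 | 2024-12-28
SELECT customer_id, COUNT(*) AS order_count FROM orders GROUP BY customer_id HAVING COUNT(*) >= 3

Execution result:
customer_id | order_count
2 | 3
4 | 3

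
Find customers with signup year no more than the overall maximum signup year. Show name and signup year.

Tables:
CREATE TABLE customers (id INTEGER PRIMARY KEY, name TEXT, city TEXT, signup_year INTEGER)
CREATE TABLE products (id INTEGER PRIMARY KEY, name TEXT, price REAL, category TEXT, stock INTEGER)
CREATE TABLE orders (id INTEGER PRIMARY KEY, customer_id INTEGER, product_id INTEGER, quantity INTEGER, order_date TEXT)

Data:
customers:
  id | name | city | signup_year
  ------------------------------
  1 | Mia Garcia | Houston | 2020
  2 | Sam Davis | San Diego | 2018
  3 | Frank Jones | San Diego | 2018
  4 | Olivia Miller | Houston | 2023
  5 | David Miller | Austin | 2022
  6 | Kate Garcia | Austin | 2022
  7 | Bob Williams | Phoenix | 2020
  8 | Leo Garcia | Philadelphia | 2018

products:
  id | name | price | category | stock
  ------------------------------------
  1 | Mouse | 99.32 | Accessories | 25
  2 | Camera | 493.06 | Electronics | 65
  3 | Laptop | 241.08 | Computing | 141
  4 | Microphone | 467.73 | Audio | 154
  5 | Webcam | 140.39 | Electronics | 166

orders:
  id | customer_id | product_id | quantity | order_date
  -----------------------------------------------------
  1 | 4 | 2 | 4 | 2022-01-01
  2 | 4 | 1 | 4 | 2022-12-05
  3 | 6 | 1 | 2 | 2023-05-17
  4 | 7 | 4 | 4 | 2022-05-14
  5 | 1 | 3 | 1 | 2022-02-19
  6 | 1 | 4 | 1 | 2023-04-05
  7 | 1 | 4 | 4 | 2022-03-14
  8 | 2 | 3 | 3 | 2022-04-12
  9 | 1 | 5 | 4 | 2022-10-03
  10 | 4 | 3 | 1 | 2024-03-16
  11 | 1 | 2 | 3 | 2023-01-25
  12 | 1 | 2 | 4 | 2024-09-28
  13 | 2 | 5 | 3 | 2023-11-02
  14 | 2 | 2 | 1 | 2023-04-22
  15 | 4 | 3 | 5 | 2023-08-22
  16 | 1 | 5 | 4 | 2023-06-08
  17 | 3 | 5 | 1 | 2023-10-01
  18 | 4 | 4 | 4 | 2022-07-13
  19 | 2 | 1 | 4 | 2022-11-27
SELECT name, signup_year FROM customers WHERE signup_year <= (SELECT MAX(signup_year) FROM customers)

Execution result:
name | signup_year
Mia Garcia | 2020
Sam Davis | 2018
Frank Jones | 2018
Olivia Miller | 2023
David Miller | 2022
Kate Garcia | 2022
Bob Williams | 2020
Leo Garcia | 2018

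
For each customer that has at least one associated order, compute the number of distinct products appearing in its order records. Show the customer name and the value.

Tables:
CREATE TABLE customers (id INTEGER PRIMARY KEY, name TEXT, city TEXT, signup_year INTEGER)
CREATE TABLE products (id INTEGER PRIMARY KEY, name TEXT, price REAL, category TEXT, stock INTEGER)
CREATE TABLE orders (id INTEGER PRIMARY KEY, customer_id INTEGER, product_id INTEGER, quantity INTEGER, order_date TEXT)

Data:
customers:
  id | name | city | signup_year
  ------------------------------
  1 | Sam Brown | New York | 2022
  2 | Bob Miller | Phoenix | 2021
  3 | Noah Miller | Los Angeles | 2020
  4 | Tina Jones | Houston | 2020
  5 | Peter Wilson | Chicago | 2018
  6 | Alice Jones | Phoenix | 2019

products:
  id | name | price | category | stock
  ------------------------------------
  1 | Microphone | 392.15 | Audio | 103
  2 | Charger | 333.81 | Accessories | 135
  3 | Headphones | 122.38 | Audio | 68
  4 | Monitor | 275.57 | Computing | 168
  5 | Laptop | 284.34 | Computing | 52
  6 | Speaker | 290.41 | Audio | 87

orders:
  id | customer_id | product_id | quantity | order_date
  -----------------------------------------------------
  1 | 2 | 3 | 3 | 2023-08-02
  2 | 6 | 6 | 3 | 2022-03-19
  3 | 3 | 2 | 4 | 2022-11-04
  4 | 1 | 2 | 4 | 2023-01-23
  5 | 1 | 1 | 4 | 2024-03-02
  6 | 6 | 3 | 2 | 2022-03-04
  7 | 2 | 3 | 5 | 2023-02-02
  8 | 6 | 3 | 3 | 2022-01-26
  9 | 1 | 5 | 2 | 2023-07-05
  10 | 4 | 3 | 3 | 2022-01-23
SELECT p.name, COUNT(DISTINCT c.product_id) AS distinct_product_count FROM orders c JOIN customers p ON c.customer_id = p.id GROUP BY p.id, p.name

Execution result:
name | distinct_product_count
Sam Brown | 3
Bob Miller | 1
Noah Miller | 1
Tina Jones | 1
Alice Jones | 2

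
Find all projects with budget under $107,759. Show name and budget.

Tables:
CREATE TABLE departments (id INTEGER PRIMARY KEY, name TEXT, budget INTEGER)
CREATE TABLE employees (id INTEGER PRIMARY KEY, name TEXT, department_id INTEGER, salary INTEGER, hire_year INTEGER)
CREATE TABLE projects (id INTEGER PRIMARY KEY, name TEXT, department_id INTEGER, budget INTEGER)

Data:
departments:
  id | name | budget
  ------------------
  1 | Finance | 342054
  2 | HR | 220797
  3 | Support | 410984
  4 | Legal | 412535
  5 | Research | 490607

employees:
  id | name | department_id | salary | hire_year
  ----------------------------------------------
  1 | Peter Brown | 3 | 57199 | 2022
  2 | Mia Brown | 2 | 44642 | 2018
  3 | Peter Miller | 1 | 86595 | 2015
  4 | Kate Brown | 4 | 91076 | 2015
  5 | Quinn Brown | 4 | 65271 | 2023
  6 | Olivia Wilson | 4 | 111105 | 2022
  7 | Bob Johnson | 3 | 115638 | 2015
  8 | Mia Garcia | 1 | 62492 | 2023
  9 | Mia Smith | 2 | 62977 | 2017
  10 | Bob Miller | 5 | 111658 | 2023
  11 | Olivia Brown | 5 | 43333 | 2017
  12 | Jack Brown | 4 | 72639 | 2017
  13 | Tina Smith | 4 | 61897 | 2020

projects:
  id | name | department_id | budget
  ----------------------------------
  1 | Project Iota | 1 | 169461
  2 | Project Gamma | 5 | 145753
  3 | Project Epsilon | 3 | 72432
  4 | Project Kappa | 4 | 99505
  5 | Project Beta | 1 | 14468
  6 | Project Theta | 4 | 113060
SELECT name, budget FROM projects WHERE budget < 107759

Execution result:
name | budget
Project Epsilon | 72432
Project Kappa | 99505
Project Beta | 14468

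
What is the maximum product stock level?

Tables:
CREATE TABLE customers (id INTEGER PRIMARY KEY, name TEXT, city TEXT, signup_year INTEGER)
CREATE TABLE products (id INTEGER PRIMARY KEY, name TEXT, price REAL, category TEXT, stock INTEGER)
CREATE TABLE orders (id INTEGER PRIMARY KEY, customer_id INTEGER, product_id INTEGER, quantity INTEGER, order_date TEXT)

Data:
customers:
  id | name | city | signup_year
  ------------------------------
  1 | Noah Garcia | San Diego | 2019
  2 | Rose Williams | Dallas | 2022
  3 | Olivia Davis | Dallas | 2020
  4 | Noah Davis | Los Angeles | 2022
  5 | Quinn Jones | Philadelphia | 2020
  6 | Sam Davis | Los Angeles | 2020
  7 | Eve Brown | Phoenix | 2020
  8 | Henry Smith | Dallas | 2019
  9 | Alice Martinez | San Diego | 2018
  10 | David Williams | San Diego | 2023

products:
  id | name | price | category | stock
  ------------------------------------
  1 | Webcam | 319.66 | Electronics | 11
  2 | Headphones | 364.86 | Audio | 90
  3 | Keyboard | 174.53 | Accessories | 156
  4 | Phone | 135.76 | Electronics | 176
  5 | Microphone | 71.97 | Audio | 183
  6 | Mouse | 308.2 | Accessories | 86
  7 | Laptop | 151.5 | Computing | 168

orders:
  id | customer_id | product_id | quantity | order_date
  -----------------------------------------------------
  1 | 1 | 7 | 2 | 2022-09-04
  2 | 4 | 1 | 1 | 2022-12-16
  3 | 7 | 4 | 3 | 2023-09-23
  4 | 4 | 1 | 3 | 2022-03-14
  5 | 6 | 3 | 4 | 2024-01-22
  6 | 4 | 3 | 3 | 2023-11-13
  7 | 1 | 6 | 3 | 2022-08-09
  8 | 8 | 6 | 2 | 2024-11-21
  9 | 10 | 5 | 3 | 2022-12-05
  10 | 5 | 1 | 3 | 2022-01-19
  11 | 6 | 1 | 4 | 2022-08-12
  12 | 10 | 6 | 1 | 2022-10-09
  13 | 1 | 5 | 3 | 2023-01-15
SELECT MAX(stock) FROM products

Execution result:
183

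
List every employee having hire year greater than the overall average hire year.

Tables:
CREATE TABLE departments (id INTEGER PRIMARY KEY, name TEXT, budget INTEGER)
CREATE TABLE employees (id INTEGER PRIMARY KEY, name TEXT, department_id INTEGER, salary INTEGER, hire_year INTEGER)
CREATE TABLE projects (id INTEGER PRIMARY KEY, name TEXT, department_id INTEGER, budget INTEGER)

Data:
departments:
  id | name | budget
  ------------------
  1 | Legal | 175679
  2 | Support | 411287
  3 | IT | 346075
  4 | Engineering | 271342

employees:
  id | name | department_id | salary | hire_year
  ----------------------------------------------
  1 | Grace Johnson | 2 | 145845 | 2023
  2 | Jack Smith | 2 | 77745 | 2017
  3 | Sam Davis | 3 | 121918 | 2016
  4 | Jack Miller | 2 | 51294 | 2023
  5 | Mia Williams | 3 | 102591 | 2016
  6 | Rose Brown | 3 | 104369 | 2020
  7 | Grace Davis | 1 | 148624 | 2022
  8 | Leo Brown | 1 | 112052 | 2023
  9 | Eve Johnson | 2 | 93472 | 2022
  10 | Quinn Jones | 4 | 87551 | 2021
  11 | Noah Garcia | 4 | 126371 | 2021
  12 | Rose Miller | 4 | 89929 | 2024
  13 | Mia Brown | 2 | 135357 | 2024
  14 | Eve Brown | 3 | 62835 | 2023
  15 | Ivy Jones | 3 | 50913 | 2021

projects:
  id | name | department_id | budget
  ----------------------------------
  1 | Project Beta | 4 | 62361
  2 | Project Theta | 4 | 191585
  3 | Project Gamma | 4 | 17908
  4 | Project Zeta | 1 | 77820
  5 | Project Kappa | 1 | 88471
SELECT name, hire_year FROM employees WHERE hire_year > (SELECT AVG(hire_year) FROM employees)

Execution result:
name | hire_year
Grace Johnson | 2023
Jack Miller | 2023
Grace Davis | 2022
Leo Brown | 2023
Eve Johnson | 2022
Rose Miller | 2024
Mia Brown | 2024
Eve Brown | 2023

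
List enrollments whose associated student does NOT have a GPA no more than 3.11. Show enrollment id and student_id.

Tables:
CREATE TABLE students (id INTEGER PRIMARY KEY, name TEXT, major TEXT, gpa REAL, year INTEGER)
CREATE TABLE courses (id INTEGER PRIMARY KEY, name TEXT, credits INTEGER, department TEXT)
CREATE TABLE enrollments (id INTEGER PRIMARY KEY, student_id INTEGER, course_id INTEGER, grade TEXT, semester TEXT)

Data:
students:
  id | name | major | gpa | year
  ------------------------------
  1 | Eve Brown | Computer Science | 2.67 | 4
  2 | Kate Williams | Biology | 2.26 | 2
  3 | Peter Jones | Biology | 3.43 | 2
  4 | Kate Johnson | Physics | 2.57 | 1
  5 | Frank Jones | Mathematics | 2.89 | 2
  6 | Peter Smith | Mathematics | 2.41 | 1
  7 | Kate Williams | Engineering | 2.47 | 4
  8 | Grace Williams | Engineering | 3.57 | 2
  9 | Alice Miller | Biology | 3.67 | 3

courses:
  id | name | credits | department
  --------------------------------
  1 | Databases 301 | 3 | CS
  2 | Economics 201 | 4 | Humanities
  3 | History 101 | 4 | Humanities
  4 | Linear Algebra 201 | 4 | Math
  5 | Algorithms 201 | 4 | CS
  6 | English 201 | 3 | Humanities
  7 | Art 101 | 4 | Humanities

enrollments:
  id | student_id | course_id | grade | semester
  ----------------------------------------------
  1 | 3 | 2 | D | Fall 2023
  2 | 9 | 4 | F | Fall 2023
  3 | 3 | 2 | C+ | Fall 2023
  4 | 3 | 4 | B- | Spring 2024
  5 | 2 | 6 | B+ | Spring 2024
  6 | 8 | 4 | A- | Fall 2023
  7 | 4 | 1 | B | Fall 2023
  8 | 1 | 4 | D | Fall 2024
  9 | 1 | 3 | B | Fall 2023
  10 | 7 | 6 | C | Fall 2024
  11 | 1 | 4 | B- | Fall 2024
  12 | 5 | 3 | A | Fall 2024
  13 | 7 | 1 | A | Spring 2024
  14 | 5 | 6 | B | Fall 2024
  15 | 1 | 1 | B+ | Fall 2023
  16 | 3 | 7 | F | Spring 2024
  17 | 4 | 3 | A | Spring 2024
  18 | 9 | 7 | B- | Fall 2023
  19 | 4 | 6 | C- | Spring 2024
SELECT id, student_id FROM enrollments WHERE student_id NOT IN (SELECT id FROM students WHERE gpa <= 3.11)

Execution result:
id | student_id
1 | 3
2 | 9
3 | 3
4 | 3
6 | 8
16 | 3
18 | 9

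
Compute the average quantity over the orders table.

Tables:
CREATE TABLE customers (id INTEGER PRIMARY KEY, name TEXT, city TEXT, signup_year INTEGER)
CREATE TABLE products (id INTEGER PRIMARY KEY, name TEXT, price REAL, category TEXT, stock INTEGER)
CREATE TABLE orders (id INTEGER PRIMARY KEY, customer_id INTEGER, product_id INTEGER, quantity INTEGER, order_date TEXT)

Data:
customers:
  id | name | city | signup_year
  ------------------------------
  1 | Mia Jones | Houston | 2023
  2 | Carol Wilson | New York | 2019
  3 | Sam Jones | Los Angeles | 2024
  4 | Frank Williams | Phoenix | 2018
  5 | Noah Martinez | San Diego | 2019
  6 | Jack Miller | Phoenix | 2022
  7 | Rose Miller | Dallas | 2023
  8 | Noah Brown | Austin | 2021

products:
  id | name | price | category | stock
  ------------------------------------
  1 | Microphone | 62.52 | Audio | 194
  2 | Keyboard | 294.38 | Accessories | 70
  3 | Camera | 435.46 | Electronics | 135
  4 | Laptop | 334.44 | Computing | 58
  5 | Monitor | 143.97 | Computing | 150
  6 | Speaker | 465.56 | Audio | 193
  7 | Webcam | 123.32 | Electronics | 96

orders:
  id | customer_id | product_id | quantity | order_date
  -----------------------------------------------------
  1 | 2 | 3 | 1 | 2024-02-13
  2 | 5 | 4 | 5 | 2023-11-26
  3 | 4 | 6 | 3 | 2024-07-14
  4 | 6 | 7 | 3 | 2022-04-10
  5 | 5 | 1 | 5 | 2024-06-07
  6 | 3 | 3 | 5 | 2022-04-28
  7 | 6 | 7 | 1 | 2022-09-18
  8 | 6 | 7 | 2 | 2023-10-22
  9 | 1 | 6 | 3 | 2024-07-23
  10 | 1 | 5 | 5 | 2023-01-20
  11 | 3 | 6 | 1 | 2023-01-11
SELECT AVG(quantity) FROM orders

Execution result:
3.09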